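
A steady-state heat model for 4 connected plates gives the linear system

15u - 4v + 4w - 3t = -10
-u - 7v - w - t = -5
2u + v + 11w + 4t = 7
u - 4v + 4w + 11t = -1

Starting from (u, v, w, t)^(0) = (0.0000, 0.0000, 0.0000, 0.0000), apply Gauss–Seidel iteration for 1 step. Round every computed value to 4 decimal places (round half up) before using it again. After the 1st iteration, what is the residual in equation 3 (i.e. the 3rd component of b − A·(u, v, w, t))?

Iteration 1:
  u = (-10 - (-4)·0.0000 - (4)·0.0000 - (-3)·0.0000) / (15) = -0.6667
  v = (-5 - (-1)·-0.6667 - (-1)·0.0000 - (-1)·0.0000) / (-7) = 0.8095
  w = (7 - (2)·-0.6667 - (1)·0.8095 - (4)·0.0000) / (11) = 0.6840
  t = (-1 - (1)·-0.6667 - (-4)·0.8095 - (4)·0.6840) / (11) = 0.0153
Residual b − A·x = (0.5484, 0.6991, -0.0613, 0.0004)

-0.0613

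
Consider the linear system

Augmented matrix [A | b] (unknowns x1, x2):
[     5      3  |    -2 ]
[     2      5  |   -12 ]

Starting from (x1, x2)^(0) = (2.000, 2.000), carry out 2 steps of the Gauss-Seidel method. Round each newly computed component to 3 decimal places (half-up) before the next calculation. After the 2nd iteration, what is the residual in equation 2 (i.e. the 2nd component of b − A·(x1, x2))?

-0.002

Iteration 1:
  x1 = (-2 - (3)·2.000) / (5) = -1.600
  x2 = (-12 - (2)·-1.600) / (5) = -1.760
Iteration 2:
  x1 = (-2 - (3)·-1.760) / (5) = 0.656
  x2 = (-12 - (2)·0.656) / (5) = -2.662
Residual b − A·x = (2.706, -0.002)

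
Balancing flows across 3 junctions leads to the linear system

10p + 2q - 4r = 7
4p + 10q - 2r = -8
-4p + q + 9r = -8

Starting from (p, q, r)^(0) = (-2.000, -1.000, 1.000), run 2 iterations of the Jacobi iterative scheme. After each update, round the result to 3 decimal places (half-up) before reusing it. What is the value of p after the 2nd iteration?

-0.007

Iteration 1:
  p = (7 - (2)·-1.000 - (-4)·1.000) / (10) = 1.300
  q = (-8 - (4)·-2.000 - (-2)·1.000) / (10) = 0.200
  r = (-8 - (-4)·-2.000 - (1)·-1.000) / (9) = -1.667
Iteration 2:
  p = (7 - (2)·0.200 - (-4)·-1.667) / (10) = -0.007
  q = (-8 - (4)·1.300 - (-2)·-1.667) / (10) = -1.653
  r = (-8 - (-4)·1.300 - (1)·0.200) / (9) = -0.333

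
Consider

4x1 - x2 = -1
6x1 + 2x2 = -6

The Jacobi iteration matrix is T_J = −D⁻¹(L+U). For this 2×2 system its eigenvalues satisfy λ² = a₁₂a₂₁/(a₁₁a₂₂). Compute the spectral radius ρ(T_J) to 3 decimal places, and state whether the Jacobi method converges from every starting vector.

a₁₂a₂₁/(a₁₁a₂₂) = (-1)·(6) / ((4)·(2)) = -0.750000
ρ = √|-0.750000| = √0.750000 = 0.866
ρ < 1, so Jacobi converges

0.866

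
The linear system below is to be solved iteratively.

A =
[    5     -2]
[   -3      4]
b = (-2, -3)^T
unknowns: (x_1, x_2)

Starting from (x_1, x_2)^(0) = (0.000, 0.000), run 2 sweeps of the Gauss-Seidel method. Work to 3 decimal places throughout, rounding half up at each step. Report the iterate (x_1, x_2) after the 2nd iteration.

Iteration 1:
  x_1 = (-2 - (-2)·0.000) / (5) = -0.400
  x_2 = (-3 - (-3)·-0.400) / (4) = -1.050
Iteration 2:
  x_1 = (-2 - (-2)·-1.050) / (5) = -0.820
  x_2 = (-3 - (-3)·-0.820) / (4) = -1.365

(-0.820, -1.365)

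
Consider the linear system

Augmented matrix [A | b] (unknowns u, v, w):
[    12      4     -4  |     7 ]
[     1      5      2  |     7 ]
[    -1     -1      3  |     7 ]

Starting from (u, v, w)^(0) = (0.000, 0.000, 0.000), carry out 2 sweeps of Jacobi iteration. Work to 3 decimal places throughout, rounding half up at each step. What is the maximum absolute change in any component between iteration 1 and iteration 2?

Iteration 1:
  u = (7 - (4)·0.000 - (-4)·0.000) / (12) = 0.583
  v = (7 - (1)·0.000 - (2)·0.000) / (5) = 1.400
  w = (7 - (-1)·0.000 - (-1)·0.000) / (3) = 2.333
Iteration 2:
  u = (7 - (4)·1.400 - (-4)·2.333) / (12) = 0.894
  v = (7 - (1)·0.583 - (2)·2.333) / (5) = 0.350
  w = (7 - (-1)·0.583 - (-1)·1.400) / (3) = 2.994
Change: (0.311, -1.050, 0.661) → max |·| = 1.050

1.050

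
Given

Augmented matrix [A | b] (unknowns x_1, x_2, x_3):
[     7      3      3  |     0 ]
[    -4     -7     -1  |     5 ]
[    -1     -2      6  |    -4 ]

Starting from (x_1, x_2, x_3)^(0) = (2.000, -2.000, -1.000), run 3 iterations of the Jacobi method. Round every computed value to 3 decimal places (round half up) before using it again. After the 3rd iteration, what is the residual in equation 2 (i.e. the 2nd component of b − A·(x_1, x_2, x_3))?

Iteration 1:
  x_1 = (0 - (3)·-2.000 - (3)·-1.000) / (7) = 1.286
  x_2 = (5 - (-4)·2.000 - (-1)·-1.000) / (-7) = -1.714
  x_3 = (-4 - (-1)·2.000 - (-2)·-2.000) / (6) = -1.000
Iteration 2:
  x_1 = (0 - (3)·-1.714 - (3)·-1.000) / (7) = 1.163
  x_2 = (5 - (-4)·1.286 - (-1)·-1.000) / (-7) = -1.306
  x_3 = (-4 - (-1)·1.286 - (-2)·-1.714) / (6) = -1.024
Iteration 3:
  x_1 = (0 - (3)·-1.306 - (3)·-1.024) / (7) = 0.999
  x_2 = (5 - (-4)·1.163 - (-1)·-1.024) / (-7) = -1.233
  x_3 = (-4 - (-1)·1.163 - (-2)·-1.306) / (6) = -0.908
Residual b − A·x = (-0.570, -0.543, -0.019)

-0.543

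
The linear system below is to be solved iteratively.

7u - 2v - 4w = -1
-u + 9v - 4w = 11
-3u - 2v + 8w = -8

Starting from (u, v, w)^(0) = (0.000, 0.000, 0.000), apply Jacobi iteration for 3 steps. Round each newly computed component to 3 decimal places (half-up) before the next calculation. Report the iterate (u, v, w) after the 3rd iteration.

(-0.353, 0.849, -0.946)

Iteration 1:
  u = (-1 - (-2)·0.000 - (-4)·0.000) / (7) = -0.143
  v = (11 - (-1)·0.000 - (-4)·0.000) / (9) = 1.222
  w = (-8 - (-3)·0.000 - (-2)·0.000) / (8) = -1.000
Iteration 2:
  u = (-1 - (-2)·1.222 - (-4)·-1.000) / (7) = -0.365
  v = (11 - (-1)·-0.143 - (-4)·-1.000) / (9) = 0.762
  w = (-8 - (-3)·-0.143 - (-2)·1.222) / (8) = -0.748
Iteration 3:
  u = (-1 - (-2)·0.762 - (-4)·-0.748) / (7) = -0.353
  v = (11 - (-1)·-0.365 - (-4)·-0.748) / (9) = 0.849
  w = (-8 - (-3)·-0.365 - (-2)·0.762) / (8) = -0.946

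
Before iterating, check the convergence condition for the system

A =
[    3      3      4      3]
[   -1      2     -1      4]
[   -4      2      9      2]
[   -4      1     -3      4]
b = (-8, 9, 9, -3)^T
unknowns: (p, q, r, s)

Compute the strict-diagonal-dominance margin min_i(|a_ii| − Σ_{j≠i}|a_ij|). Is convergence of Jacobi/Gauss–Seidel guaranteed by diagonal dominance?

-7

row 1: |3| − (3+4+3) = -7
row 2: |2| − (1+1+4) = -4
row 3: |9| − (4+2+2) = 1
row 4: |4| − (4+1+3) = -4
minimum over rows = -7 → not strictly diagonally dominant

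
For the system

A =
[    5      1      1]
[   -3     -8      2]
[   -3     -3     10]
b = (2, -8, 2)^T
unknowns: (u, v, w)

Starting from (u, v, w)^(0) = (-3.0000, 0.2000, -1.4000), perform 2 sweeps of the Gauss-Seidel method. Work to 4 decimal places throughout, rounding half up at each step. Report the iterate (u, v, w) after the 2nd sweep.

(0.2150, 1.0481, 0.5789)

Iteration 1:
  u = (2 - (1)·0.2000 - (1)·-1.4000) / (5) = 0.6400
  v = (-8 - (-3)·0.6400 - (2)·-1.4000) / (-8) = 0.4100
  w = (2 - (-3)·0.6400 - (-3)·0.4100) / (10) = 0.5150
Iteration 2:
  u = (2 - (1)·0.4100 - (1)·0.5150) / (5) = 0.2150
  v = (-8 - (-3)·0.2150 - (2)·0.5150) / (-8) = 1.0481
  w = (2 - (-3)·0.2150 - (-3)·1.0481) / (10) = 0.5789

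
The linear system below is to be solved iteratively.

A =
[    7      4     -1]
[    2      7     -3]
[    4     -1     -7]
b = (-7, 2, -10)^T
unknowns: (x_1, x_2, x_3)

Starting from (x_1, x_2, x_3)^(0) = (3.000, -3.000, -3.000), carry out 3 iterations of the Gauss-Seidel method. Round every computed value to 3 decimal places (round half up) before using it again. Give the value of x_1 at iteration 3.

Iteration 1:
  x_1 = (-7 - (4)·-3.000 - (-1)·-3.000) / (7) = 0.286
  x_2 = (2 - (2)·0.286 - (-3)·-3.000) / (7) = -1.082
  x_3 = (-10 - (4)·0.286 - (-1)·-1.082) / (-7) = 1.747
Iteration 2:
  x_1 = (-7 - (4)·-1.082 - (-1)·1.747) / (7) = -0.132
  x_2 = (2 - (2)·-0.132 - (-3)·1.747) / (7) = 1.072
  x_3 = (-10 - (4)·-0.132 - (-1)·1.072) / (-7) = 1.200
Iteration 3:
  x_1 = (-7 - (4)·1.072 - (-1)·1.200) / (7) = -1.441
  x_2 = (2 - (2)·-1.441 - (-3)·1.200) / (7) = 1.212
  x_3 = (-10 - (4)·-1.441 - (-1)·1.212) / (-7) = 0.432

-1.441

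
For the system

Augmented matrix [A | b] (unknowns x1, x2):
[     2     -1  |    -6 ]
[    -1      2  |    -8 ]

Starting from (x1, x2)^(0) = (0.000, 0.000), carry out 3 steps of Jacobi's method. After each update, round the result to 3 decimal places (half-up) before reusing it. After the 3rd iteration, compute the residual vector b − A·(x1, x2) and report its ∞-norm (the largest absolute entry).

1.000

Iteration 1:
  x1 = (-6 - (-1)·0.000) / (2) = -3.000
  x2 = (-8 - (-1)·0.000) / (2) = -4.000
Iteration 2:
  x1 = (-6 - (-1)·-4.000) / (2) = -5.000
  x2 = (-8 - (-1)·-3.000) / (2) = -5.500
Iteration 3:
  x1 = (-6 - (-1)·-5.500) / (2) = -5.750
  x2 = (-8 - (-1)·-5.000) / (2) = -6.500
Residual b − A·x = (-1.000, -0.750); ∞-norm = 1.000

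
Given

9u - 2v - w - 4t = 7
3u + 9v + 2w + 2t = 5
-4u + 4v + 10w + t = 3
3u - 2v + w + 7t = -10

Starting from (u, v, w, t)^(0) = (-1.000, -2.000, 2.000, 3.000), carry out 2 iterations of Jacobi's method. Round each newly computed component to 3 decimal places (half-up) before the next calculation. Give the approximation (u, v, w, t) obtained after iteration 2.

Iteration 1:
  u = (7 - (-2)·-2.000 - (-1)·2.000 - (-4)·3.000) / (9) = 1.889
  v = (5 - (3)·-1.000 - (2)·2.000 - (2)·3.000) / (9) = -0.222
  w = (3 - (-4)·-1.000 - (4)·-2.000 - (1)·3.000) / (10) = 0.400
  t = (-10 - (3)·-1.000 - (-2)·-2.000 - (1)·2.000) / (7) = -1.857
Iteration 2:
  u = (7 - (-2)·-0.222 - (-1)·0.400 - (-4)·-1.857) / (9) = -0.052
  v = (5 - (3)·1.889 - (2)·0.400 - (2)·-1.857) / (9) = 0.250
  w = (3 - (-4)·1.889 - (4)·-0.222 - (1)·-1.857) / (10) = 1.330
  t = (-10 - (3)·1.889 - (-2)·-0.222 - (1)·0.400) / (7) = -2.359

(-0.052, 0.250, 1.330, -2.359)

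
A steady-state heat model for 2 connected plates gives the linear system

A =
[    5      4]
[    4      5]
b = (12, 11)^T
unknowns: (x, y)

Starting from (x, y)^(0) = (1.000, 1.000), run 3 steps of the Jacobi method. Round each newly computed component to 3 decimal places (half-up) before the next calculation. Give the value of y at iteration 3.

1.176

Iteration 1:
  x = (12 - (4)·1.000) / (5) = 1.600
  y = (11 - (4)·1.000) / (5) = 1.400
Iteration 2:
  x = (12 - (4)·1.400) / (5) = 1.280
  y = (11 - (4)·1.600) / (5) = 0.920
Iteration 3:
  x = (12 - (4)·0.920) / (5) = 1.664
  y = (11 - (4)·1.280) / (5) = 1.176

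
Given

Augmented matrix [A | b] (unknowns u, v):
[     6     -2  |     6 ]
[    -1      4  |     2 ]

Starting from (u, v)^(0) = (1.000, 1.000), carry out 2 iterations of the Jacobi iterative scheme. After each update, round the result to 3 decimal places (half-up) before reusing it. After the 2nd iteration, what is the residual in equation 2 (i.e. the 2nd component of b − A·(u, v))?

Iteration 1:
  u = (6 - (-2)·1.000) / (6) = 1.333
  v = (2 - (-1)·1.000) / (4) = 0.750
Iteration 2:
  u = (6 - (-2)·0.750) / (6) = 1.250
  v = (2 - (-1)·1.333) / (4) = 0.833
Residual b − A·x = (0.166, -0.082)

-0.082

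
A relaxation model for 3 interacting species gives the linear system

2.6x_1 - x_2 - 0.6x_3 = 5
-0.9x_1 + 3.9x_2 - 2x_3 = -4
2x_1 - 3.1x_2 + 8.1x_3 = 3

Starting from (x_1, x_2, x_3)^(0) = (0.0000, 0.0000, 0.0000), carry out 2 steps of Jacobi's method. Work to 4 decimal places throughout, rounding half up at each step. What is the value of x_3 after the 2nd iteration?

Iteration 1:
  x_1 = (5 - (-1)·0.0000 - (-0.6)·0.0000) / (2.6) = 1.9231
  x_2 = (-4 - (-0.9)·0.0000 - (-2)·0.0000) / (3.9) = -1.0256
  x_3 = (3 - (2)·0.0000 - (-3.1)·0.0000) / (8.1) = 0.3704
Iteration 2:
  x_1 = (5 - (-1)·-1.0256 - (-0.6)·0.3704) / (2.6) = 1.6141
  x_2 = (-4 - (-0.9)·1.9231 - (-2)·0.3704) / (3.9) = -0.3919
  x_3 = (3 - (2)·1.9231 - (-3.1)·-1.0256) / (8.1) = -0.4970

-0.4970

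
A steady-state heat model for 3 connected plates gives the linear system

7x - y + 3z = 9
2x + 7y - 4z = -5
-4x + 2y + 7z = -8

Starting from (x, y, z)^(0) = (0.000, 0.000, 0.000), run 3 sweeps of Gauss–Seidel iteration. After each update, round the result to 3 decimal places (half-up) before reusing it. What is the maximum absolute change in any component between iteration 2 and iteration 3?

0.039

Iteration 1:
  x = (9 - (-1)·0.000 - (3)·0.000) / (7) = 1.286
  y = (-5 - (2)·1.286 - (-4)·0.000) / (7) = -1.082
  z = (-8 - (-4)·1.286 - (2)·-1.082) / (7) = -0.099
Iteration 2:
  x = (9 - (-1)·-1.082 - (3)·-0.099) / (7) = 1.174
  y = (-5 - (2)·1.174 - (-4)·-0.099) / (7) = -1.106
  z = (-8 - (-4)·1.174 - (2)·-1.106) / (7) = -0.156
Iteration 3:
  x = (9 - (-1)·-1.106 - (3)·-0.156) / (7) = 1.195
  y = (-5 - (2)·1.195 - (-4)·-0.156) / (7) = -1.145
  z = (-8 - (-4)·1.195 - (2)·-1.145) / (7) = -0.133
Change: (0.021, -0.039, 0.023) → max |·| = 0.039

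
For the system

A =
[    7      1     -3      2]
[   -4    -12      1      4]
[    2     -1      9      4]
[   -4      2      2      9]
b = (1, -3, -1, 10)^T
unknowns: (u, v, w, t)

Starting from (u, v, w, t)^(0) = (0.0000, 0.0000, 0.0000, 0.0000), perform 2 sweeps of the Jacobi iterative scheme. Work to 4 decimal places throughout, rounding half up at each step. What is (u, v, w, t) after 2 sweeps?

(-0.2579, 0.5635, -0.6089, 1.1438)

Iteration 1:
  u = (1 - (1)·0.0000 - (-3)·0.0000 - (2)·0.0000) / (7) = 0.1429
  v = (-3 - (-4)·0.0000 - (1)·0.0000 - (4)·0.0000) / (-12) = 0.2500
  w = (-1 - (2)·0.0000 - (-1)·0.0000 - (4)·0.0000) / (9) = -0.1111
  t = (10 - (-4)·0.0000 - (2)·0.0000 - (2)·0.0000) / (9) = 1.1111
Iteration 2:
  u = (1 - (1)·0.2500 - (-3)·-0.1111 - (2)·1.1111) / (7) = -0.2579
  v = (-3 - (-4)·0.1429 - (1)·-0.1111 - (4)·1.1111) / (-12) = 0.5635
  w = (-1 - (2)·0.1429 - (-1)·0.2500 - (4)·1.1111) / (9) = -0.6089
  t = (10 - (-4)·0.1429 - (2)·0.2500 - (2)·-0.1111) / (9) = 1.1438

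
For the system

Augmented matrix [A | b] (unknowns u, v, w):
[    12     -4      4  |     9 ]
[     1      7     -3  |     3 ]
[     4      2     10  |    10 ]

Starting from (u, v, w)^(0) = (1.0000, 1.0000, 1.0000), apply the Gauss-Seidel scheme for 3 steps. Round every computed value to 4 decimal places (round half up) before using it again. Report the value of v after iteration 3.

0.5638

Iteration 1:
  u = (9 - (-4)·1.0000 - (4)·1.0000) / (12) = 0.7500
  v = (3 - (1)·0.7500 - (-3)·1.0000) / (7) = 0.7500
  w = (10 - (4)·0.7500 - (2)·0.7500) / (10) = 0.5500
Iteration 2:
  u = (9 - (-4)·0.7500 - (4)·0.5500) / (12) = 0.8167
  v = (3 - (1)·0.8167 - (-3)·0.5500) / (7) = 0.5476
  w = (10 - (4)·0.8167 - (2)·0.5476) / (10) = 0.5638
Iteration 3:
  u = (9 - (-4)·0.5476 - (4)·0.5638) / (12) = 0.7446
  v = (3 - (1)·0.7446 - (-3)·0.5638) / (7) = 0.5638
  w = (10 - (4)·0.7446 - (2)·0.5638) / (10) = 0.5894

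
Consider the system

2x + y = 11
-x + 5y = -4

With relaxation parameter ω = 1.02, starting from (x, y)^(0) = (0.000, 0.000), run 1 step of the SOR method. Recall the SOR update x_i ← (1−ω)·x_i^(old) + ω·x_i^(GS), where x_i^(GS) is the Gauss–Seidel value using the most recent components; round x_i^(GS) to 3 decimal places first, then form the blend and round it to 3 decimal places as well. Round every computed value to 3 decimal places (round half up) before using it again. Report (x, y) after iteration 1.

Iteration 1:
  x: GS value = (11 - (1)·0.000) / (2) = 5.500;  x ← (1−ω)·0.000 + ω·5.500 = 5.610
  y: GS value = (-4 - (-1)·5.610) / (5) = 0.322;  y ← (1−ω)·0.000 + ω·0.322 = 0.328

(5.610, 0.328)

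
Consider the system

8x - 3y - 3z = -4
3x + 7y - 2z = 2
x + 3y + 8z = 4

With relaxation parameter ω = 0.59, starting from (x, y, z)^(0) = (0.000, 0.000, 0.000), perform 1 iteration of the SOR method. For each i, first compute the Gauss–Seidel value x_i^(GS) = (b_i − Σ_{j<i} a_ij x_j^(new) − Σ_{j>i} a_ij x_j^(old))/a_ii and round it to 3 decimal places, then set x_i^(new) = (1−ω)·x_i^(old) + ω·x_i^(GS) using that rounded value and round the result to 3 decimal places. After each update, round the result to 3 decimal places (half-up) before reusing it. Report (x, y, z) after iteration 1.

(-0.295, 0.243, 0.263)

Iteration 1:
  x: GS value = (-4 - (-3)·0.000 - (-3)·0.000) / (8) = -0.500;  x ← (1−ω)·0.000 + ω·-0.500 = -0.295
  y: GS value = (2 - (3)·-0.295 - (-2)·0.000) / (7) = 0.412;  y ← (1−ω)·0.000 + ω·0.412 = 0.243
  z: GS value = (4 - (1)·-0.295 - (3)·0.243) / (8) = 0.446;  z ← (1−ω)·0.000 + ω·0.446 = 0.263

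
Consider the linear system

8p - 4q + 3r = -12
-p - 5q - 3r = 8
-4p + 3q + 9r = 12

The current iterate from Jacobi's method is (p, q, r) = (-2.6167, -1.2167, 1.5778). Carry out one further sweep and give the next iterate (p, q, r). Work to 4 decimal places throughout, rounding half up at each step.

(-2.7000, -2.0233, 0.5759)

One sweep:
  p = (-12 - (-4)·-1.2167 - (3)·1.5778) / (8) = -2.7000
  q = (8 - (-1)·-2.6167 - (-3)·1.5778) / (-5) = -2.0233
  r = (12 - (-4)·-2.6167 - (3)·-1.2167) / (9) = 0.5759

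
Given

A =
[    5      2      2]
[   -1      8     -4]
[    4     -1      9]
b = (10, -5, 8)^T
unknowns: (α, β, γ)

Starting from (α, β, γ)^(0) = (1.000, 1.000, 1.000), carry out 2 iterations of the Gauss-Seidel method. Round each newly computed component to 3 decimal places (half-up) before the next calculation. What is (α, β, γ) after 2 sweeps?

(1.847, -0.215, 0.044)

Iteration 1:
  α = (10 - (2)·1.000 - (2)·1.000) / (5) = 1.200
  β = (-5 - (-1)·1.200 - (-4)·1.000) / (8) = 0.025
  γ = (8 - (4)·1.200 - (-1)·0.025) / (9) = 0.358
Iteration 2:
  α = (10 - (2)·0.025 - (2)·0.358) / (5) = 1.847
  β = (-5 - (-1)·1.847 - (-4)·0.358) / (8) = -0.215
  γ = (8 - (4)·1.847 - (-1)·-0.215) / (9) = 0.044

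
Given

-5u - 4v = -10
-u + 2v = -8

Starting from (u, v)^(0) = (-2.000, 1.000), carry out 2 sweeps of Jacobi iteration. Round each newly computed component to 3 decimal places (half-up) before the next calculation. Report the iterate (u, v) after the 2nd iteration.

Iteration 1:
  u = (-10 - (-4)·1.000) / (-5) = 1.200
  v = (-8 - (-1)·-2.000) / (2) = -5.000
Iteration 2:
  u = (-10 - (-4)·-5.000) / (-5) = 6.000
  v = (-8 - (-1)·1.200) / (2) = -3.400

(6.000, -3.400)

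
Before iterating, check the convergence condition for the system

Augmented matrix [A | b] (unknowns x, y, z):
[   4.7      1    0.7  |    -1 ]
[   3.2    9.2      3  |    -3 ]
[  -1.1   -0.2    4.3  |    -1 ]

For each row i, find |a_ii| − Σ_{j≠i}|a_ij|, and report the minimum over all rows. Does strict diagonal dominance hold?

3

row 1: |4.7| − (1+0.7) = 3
row 2: |9.2| − (3.2+3) = 3
row 3: |4.3| − (1.1+0.2) = 3
minimum over rows = 3 → strictly diagonally dominant (convergence guaranteed)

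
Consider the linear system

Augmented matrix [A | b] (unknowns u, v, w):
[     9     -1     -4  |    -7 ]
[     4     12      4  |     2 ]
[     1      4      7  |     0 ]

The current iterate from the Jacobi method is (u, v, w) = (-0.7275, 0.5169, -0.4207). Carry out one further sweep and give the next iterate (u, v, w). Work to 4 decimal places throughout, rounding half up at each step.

(-0.9073, 0.5494, -0.1914)

One sweep:
  u = (-7 - (-1)·0.5169 - (-4)·-0.4207) / (9) = -0.9073
  v = (2 - (4)·-0.7275 - (4)·-0.4207) / (12) = 0.5494
  w = (0 - (1)·-0.7275 - (4)·0.5169) / (7) = -0.1914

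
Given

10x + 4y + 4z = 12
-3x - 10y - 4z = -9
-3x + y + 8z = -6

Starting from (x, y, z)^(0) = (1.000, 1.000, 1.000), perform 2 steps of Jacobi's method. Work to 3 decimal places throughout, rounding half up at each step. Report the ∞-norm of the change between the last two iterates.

0.920

Iteration 1:
  x = (12 - (4)·1.000 - (4)·1.000) / (10) = 0.400
  y = (-9 - (-3)·1.000 - (-4)·1.000) / (-10) = 0.200
  z = (-6 - (-3)·1.000 - (1)·1.000) / (8) = -0.500
Iteration 2:
  x = (12 - (4)·0.200 - (4)·-0.500) / (10) = 1.320
  y = (-9 - (-3)·0.400 - (-4)·-0.500) / (-10) = 0.980
  z = (-6 - (-3)·0.400 - (1)·0.200) / (8) = -0.625
Change: (0.920, 0.780, -0.125) → max |·| = 0.920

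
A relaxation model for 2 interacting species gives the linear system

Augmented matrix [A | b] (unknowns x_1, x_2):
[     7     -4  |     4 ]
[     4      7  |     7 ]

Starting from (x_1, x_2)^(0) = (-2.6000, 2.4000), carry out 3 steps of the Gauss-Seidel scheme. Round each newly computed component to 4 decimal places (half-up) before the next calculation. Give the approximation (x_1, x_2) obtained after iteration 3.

Iteration 1:
  x_1 = (4 - (-4)·2.4000) / (7) = 1.9429
  x_2 = (7 - (4)·1.9429) / (7) = -0.1102
Iteration 2:
  x_1 = (4 - (-4)·-0.1102) / (7) = 0.5085
  x_2 = (7 - (4)·0.5085) / (7) = 0.7094
Iteration 3:
  x_1 = (4 - (-4)·0.7094) / (7) = 0.9768
  x_2 = (7 - (4)·0.9768) / (7) = 0.4418

(0.9768, 0.4418)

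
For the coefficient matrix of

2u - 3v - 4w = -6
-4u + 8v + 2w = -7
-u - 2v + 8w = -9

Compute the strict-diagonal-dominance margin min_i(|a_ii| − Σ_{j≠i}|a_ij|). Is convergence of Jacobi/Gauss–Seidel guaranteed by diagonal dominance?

-5

row 1: |2| − (3+4) = -5
row 2: |8| − (4+2) = 2
row 3: |8| − (1+2) = 5
minimum over rows = -5 → not strictly diagonally dominant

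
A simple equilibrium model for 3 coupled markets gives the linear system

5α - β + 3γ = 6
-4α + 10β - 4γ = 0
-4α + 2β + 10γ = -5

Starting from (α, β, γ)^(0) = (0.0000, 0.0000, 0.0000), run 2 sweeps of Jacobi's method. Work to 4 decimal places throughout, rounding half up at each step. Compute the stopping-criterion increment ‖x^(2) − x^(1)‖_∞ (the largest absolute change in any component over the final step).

0.4800

Iteration 1:
  α = (6 - (-1)·0.0000 - (3)·0.0000) / (5) = 1.2000
  β = (0 - (-4)·0.0000 - (-4)·0.0000) / (10) = 0.0000
  γ = (-5 - (-4)·0.0000 - (2)·0.0000) / (10) = -0.5000
Iteration 2:
  α = (6 - (-1)·0.0000 - (3)·-0.5000) / (5) = 1.5000
  β = (0 - (-4)·1.2000 - (-4)·-0.5000) / (10) = 0.2800
  γ = (-5 - (-4)·1.2000 - (2)·0.0000) / (10) = -0.0200
Change: (0.3000, 0.2800, 0.4800) → max |·| = 0.4800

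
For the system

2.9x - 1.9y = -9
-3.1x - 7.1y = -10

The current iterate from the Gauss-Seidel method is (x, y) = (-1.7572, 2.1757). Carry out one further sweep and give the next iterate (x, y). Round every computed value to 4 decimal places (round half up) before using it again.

One sweep:
  x = (-9 - (-1.9)·2.1757) / (2.9) = -1.6780
  y = (-10 - (-3.1)·-1.6780) / (-7.1) = 2.1411

(-1.6780, 2.1411)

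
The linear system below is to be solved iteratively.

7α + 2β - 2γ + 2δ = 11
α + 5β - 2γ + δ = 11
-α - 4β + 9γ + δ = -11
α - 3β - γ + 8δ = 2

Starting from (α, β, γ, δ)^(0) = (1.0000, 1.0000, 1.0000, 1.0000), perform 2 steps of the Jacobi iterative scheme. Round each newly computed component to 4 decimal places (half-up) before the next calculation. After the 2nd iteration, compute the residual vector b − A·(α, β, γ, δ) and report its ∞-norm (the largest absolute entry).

3.7092

Iteration 1:
  α = (11 - (2)·1.0000 - (-2)·1.0000 - (2)·1.0000) / (7) = 1.2857
  β = (11 - (1)·1.0000 - (-2)·1.0000 - (1)·1.0000) / (5) = 2.2000
  γ = (-11 - (-1)·1.0000 - (-4)·1.0000 - (1)·1.0000) / (9) = -0.7778
  δ = (2 - (1)·1.0000 - (-3)·1.0000 - (-1)·1.0000) / (8) = 0.6250
Iteration 2:
  α = (11 - (2)·2.2000 - (-2)·-0.7778 - (2)·0.6250) / (7) = 0.5421
  β = (11 - (1)·1.2857 - (-2)·-0.7778 - (1)·0.6250) / (5) = 1.5067
  γ = (-11 - (-1)·1.2857 - (-4)·2.2000 - (1)·0.6250) / (9) = -0.1710
  δ = (2 - (1)·1.2857 - (-3)·2.2000 - (-1)·-0.7778) / (8) = 0.8171
Residual b − A·x = (2.2157, 1.7653, -3.7092, -0.7298); ∞-norm = 3.7092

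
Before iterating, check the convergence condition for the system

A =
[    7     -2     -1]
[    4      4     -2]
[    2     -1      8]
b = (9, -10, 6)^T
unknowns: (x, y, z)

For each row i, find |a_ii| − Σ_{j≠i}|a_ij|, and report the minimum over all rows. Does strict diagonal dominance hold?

-2

row 1: |7| − (2+1) = 4
row 2: |4| − (4+2) = -2
row 3: |8| − (2+1) = 5
minimum over rows = -2 → not strictly diagonally dominant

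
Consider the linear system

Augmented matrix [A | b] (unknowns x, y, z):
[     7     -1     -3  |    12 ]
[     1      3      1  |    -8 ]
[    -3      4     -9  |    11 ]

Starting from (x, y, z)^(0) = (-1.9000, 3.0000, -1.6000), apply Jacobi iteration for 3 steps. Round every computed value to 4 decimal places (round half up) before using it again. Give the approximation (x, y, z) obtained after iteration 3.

Iteration 1:
  x = (12 - (-1)·3.0000 - (-3)·-1.6000) / (7) = 1.4571
  y = (-8 - (1)·-1.9000 - (1)·-1.6000) / (3) = -1.5000
  z = (11 - (-3)·-1.9000 - (4)·3.0000) / (-9) = 0.7444
Iteration 2:
  x = (12 - (-1)·-1.5000 - (-3)·0.7444) / (7) = 1.8190
  y = (-8 - (1)·1.4571 - (1)·0.7444) / (3) = -3.4005
  z = (11 - (-3)·1.4571 - (4)·-1.5000) / (-9) = -2.3746
Iteration 3:
  x = (12 - (-1)·-3.4005 - (-3)·-2.3746) / (7) = 0.2108
  y = (-8 - (1)·1.8190 - (1)·-2.3746) / (3) = -2.4815
  z = (11 - (-3)·1.8190 - (4)·-3.4005) / (-9) = -3.3399

(0.2108, -2.4815, -3.3399)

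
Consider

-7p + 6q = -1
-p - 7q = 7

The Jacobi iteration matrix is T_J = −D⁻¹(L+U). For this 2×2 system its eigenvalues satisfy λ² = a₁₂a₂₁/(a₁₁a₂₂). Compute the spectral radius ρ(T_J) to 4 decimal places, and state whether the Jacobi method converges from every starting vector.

a₁₂a₂₁/(a₁₁a₂₂) = (6)·(-1) / ((-7)·(-7)) = -0.122449
ρ = √|-0.122449| = √0.122449 = 0.3499
ρ < 1, so Jacobi converges

0.3499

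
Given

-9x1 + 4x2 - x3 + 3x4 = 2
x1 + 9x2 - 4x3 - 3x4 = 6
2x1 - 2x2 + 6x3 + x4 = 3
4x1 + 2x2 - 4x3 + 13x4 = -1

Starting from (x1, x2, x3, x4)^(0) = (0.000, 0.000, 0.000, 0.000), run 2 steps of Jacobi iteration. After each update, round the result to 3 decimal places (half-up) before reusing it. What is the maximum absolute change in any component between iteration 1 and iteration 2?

0.309

Iteration 1:
  x1 = (2 - (4)·0.000 - (-1)·0.000 - (3)·0.000) / (-9) = -0.222
  x2 = (6 - (1)·0.000 - (-4)·0.000 - (-3)·0.000) / (9) = 0.667
  x3 = (3 - (2)·0.000 - (-2)·0.000 - (1)·0.000) / (6) = 0.500
  x4 = (-1 - (4)·0.000 - (2)·0.000 - (-4)·0.000) / (13) = -0.077
Iteration 2:
  x1 = (2 - (4)·0.667 - (-1)·0.500 - (3)·-0.077) / (-9) = -0.007
  x2 = (6 - (1)·-0.222 - (-4)·0.500 - (-3)·-0.077) / (9) = 0.888
  x3 = (3 - (2)·-0.222 - (-2)·0.667 - (1)·-0.077) / (6) = 0.809
  x4 = (-1 - (4)·-0.222 - (2)·0.667 - (-4)·0.500) / (13) = 0.043
Change: (0.215, 0.221, 0.309, 0.120) → max |·| = 0.309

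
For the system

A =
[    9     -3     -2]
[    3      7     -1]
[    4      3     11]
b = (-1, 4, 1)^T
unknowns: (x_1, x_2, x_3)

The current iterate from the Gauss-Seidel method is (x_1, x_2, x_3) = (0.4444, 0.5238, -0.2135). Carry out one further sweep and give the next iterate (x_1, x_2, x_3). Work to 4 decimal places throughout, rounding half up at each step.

One sweep:
  x_1 = (-1 - (-3)·0.5238 - (-2)·-0.2135) / (9) = 0.0160
  x_2 = (4 - (3)·0.0160 - (-1)·-0.2135) / (7) = 0.5341
  x_3 = (1 - (4)·0.0160 - (3)·0.5341) / (11) = -0.0606

(0.0160, 0.5341, -0.0606)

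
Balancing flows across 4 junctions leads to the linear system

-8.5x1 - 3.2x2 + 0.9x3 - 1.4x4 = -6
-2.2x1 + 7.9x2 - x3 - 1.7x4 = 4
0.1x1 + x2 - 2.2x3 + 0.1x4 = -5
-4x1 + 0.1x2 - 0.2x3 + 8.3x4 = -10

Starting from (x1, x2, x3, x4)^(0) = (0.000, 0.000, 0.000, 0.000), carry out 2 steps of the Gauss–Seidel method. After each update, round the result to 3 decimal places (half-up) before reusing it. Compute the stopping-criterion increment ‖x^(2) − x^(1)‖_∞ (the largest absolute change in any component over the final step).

Iteration 1:
  x1 = (-6 - (-3.2)·0.000 - (0.9)·0.000 - (-1.4)·0.000) / (-8.5) = 0.706
  x2 = (4 - (-2.2)·0.706 - (-1)·0.000 - (-1.7)·0.000) / (7.9) = 0.703
  x3 = (-5 - (0.1)·0.706 - (1)·0.703 - (0.1)·0.000) / (-2.2) = 2.624
  x4 = (-10 - (-4)·0.706 - (0.1)·0.703 - (-0.2)·2.624) / (8.3) = -0.810
Iteration 2:
  x1 = (-6 - (-3.2)·0.703 - (0.9)·2.624 - (-1.4)·-0.810) / (-8.5) = 0.852
  x2 = (4 - (-2.2)·0.852 - (-1)·2.624 - (-1.7)·-0.810) / (7.9) = 0.901
  x3 = (-5 - (0.1)·0.852 - (1)·0.901 - (0.1)·-0.810) / (-2.2) = 2.684
  x4 = (-10 - (-4)·0.852 - (0.1)·0.901 - (-0.2)·2.684) / (8.3) = -0.740
Change: (0.146, 0.198, 0.060, 0.070) → max |·| = 0.198

0.198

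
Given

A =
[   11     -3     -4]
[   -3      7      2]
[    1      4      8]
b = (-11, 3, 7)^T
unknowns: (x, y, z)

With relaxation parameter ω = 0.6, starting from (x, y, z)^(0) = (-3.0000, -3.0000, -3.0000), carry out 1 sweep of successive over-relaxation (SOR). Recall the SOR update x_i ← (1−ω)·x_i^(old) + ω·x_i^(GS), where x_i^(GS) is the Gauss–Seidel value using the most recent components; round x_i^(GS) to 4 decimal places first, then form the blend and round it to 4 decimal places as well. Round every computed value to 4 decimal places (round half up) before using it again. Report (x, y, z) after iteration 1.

(-2.9455, -1.1860, -0.0983)

Iteration 1:
  x: GS value = (-11 - (-3)·-3.0000 - (-4)·-3.0000) / (11) = -2.9091;  x ← (1−ω)·-3.0000 + ω·-2.9091 = -2.9455
  y: GS value = (3 - (-3)·-2.9455 - (2)·-3.0000) / (7) = 0.0234;  y ← (1−ω)·-3.0000 + ω·0.0234 = -1.1860
  z: GS value = (7 - (1)·-2.9455 - (4)·-1.1860) / (8) = 1.8362;  z ← (1−ω)·-3.0000 + ω·1.8362 = -0.0983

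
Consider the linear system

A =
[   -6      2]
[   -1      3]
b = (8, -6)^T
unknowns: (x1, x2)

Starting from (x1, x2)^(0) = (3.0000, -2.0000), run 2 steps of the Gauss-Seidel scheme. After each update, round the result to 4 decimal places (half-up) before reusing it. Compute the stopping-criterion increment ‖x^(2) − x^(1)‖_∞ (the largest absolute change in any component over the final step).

0.2222

Iteration 1:
  x1 = (8 - (2)·-2.0000) / (-6) = -2.0000
  x2 = (-6 - (-1)·-2.0000) / (3) = -2.6667
Iteration 2:
  x1 = (8 - (2)·-2.6667) / (-6) = -2.2222
  x2 = (-6 - (-1)·-2.2222) / (3) = -2.7407
Change: (-0.2222, -0.0740) → max |·| = 0.2222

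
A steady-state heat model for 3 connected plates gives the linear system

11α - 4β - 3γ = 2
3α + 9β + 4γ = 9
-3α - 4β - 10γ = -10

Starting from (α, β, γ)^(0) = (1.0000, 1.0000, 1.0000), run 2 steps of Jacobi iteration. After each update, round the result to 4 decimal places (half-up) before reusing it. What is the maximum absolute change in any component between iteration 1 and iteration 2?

0.4738

Iteration 1:
  α = (2 - (-4)·1.0000 - (-3)·1.0000) / (11) = 0.8182
  β = (9 - (3)·1.0000 - (4)·1.0000) / (9) = 0.2222
  γ = (-10 - (-3)·1.0000 - (-4)·1.0000) / (-10) = 0.3000
Iteration 2:
  α = (2 - (-4)·0.2222 - (-3)·0.3000) / (11) = 0.3444
  β = (9 - (3)·0.8182 - (4)·0.3000) / (9) = 0.5939
  γ = (-10 - (-3)·0.8182 - (-4)·0.2222) / (-10) = 0.6657
Change: (-0.4738, 0.3717, 0.3657) → max |·| = 0.4738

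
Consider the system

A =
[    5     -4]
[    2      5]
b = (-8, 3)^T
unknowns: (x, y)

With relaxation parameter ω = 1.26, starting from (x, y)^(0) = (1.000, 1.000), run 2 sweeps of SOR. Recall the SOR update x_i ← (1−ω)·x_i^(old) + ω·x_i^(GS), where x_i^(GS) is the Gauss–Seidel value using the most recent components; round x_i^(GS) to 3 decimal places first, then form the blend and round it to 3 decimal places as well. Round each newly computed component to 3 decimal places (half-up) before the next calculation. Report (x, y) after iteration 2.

(-0.542, 0.734)

Iteration 1:
  x: GS value = (-8 - (-4)·1.000) / (5) = -0.800;  x ← (1−ω)·1.000 + ω·-0.800 = -1.268
  y: GS value = (3 - (2)·-1.268) / (5) = 1.107;  y ← (1−ω)·1.000 + ω·1.107 = 1.135
Iteration 2:
  x: GS value = (-8 - (-4)·1.135) / (5) = -0.692;  x ← (1−ω)·-1.268 + ω·-0.692 = -0.542
  y: GS value = (3 - (2)·-0.542) / (5) = 0.817;  y ← (1−ω)·1.135 + ω·0.817 = 0.734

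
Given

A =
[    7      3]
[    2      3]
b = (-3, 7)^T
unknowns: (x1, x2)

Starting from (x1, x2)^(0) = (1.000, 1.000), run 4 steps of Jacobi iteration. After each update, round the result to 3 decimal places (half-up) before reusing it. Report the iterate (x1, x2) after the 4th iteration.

Iteration 1:
  x1 = (-3 - (3)·1.000) / (7) = -0.857
  x2 = (7 - (2)·1.000) / (3) = 1.667
Iteration 2:
  x1 = (-3 - (3)·1.667) / (7) = -1.143
  x2 = (7 - (2)·-0.857) / (3) = 2.905
Iteration 3:
  x1 = (-3 - (3)·2.905) / (7) = -1.674
  x2 = (7 - (2)·-1.143) / (3) = 3.095
Iteration 4:
  x1 = (-3 - (3)·3.095) / (7) = -1.755
  x2 = (7 - (2)·-1.674) / (3) = 3.449

(-1.755, 3.449)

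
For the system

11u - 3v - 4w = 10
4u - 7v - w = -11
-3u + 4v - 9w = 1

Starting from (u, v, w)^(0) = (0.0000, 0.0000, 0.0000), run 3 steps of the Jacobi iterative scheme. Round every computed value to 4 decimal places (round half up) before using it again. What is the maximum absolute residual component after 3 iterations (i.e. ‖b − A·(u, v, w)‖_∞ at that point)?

Iteration 1:
  u = (10 - (-3)·0.0000 - (-4)·0.0000) / (11) = 0.9091
  v = (-11 - (4)·0.0000 - (-1)·0.0000) / (-7) = 1.5714
  w = (1 - (-3)·0.0000 - (4)·0.0000) / (-9) = -0.1111
Iteration 2:
  u = (10 - (-3)·1.5714 - (-4)·-0.1111) / (11) = 1.2973
  v = (-11 - (4)·0.9091 - (-1)·-0.1111) / (-7) = 2.1068
  w = (1 - (-3)·0.9091 - (4)·1.5714) / (-9) = 0.2843
Iteration 3:
  u = (10 - (-3)·2.1068 - (-4)·0.2843) / (11) = 1.5871
  v = (-11 - (4)·1.2973 - (-1)·0.2843) / (-7) = 2.2721
  w = (1 - (-3)·1.2973 - (4)·2.1068) / (-9) = 0.3928
Residual b − A·x = (0.9294, -1.0509, 0.2081); ∞-norm = 1.0509

1.0509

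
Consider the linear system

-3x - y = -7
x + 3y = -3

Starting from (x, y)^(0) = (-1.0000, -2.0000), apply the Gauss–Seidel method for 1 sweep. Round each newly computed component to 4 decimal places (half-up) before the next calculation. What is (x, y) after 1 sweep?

(3.0000, -2.0000)

Iteration 1:
  x = (-7 - (-1)·-2.0000) / (-3) = 3.0000
  y = (-3 - (1)·3.0000) / (3) = -2.0000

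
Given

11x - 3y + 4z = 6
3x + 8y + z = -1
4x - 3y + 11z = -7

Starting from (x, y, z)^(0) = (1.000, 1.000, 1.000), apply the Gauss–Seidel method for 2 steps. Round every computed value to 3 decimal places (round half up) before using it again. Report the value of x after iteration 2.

Iteration 1:
  x = (6 - (-3)·1.000 - (4)·1.000) / (11) = 0.455
  y = (-1 - (3)·0.455 - (1)·1.000) / (8) = -0.421
  z = (-7 - (4)·0.455 - (-3)·-0.421) / (11) = -0.917
Iteration 2:
  x = (6 - (-3)·-0.421 - (4)·-0.917) / (11) = 0.764
  y = (-1 - (3)·0.764 - (1)·-0.917) / (8) = -0.297
  z = (-7 - (4)·0.764 - (-3)·-0.297) / (11) = -0.995

0.764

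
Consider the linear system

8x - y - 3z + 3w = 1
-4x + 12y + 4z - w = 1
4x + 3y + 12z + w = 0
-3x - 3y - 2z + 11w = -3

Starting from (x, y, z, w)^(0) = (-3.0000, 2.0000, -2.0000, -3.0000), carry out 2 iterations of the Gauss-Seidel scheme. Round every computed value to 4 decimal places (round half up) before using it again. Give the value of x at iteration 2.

0.1101

Iteration 1:
  x = (1 - (-1)·2.0000 - (-3)·-2.0000 - (3)·-3.0000) / (8) = 0.7500
  y = (1 - (-4)·0.7500 - (4)·-2.0000 - (-1)·-3.0000) / (12) = 0.7500
  z = (0 - (4)·0.7500 - (3)·0.7500 - (1)·-3.0000) / (12) = -0.1875
  w = (-3 - (-3)·0.7500 - (-3)·0.7500 - (-2)·-0.1875) / (11) = 0.1023
Iteration 2:
  x = (1 - (-1)·0.7500 - (-3)·-0.1875 - (3)·0.1023) / (8) = 0.1101
  y = (1 - (-4)·0.1101 - (4)·-0.1875 - (-1)·0.1023) / (12) = 0.1911
  z = (0 - (4)·0.1101 - (3)·0.1911 - (1)·0.1023) / (12) = -0.0930
  w = (-3 - (-3)·0.1101 - (-3)·0.1911 - (-2)·-0.0930) / (11) = -0.2075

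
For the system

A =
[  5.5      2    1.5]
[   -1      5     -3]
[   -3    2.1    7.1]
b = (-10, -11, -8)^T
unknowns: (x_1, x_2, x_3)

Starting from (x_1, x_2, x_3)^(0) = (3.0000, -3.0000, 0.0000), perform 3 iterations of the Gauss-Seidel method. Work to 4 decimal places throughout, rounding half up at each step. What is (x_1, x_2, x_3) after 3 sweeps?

(-0.6315, -2.6996, -0.5951)

Iteration 1:
  x_1 = (-10 - (2)·-3.0000 - (1.5)·0.0000) / (5.5) = -0.7273
  x_2 = (-11 - (-1)·-0.7273 - (-3)·0.0000) / (5) = -2.3455
  x_3 = (-8 - (-3)·-0.7273 - (2.1)·-2.3455) / (7.1) = -0.7403
Iteration 2:
  x_1 = (-10 - (2)·-2.3455 - (1.5)·-0.7403) / (5.5) = -0.7634
  x_2 = (-11 - (-1)·-0.7634 - (-3)·-0.7403) / (5) = -2.7969
  x_3 = (-8 - (-3)·-0.7634 - (2.1)·-2.7969) / (7.1) = -0.6221
Iteration 3:
  x_1 = (-10 - (2)·-2.7969 - (1.5)·-0.6221) / (5.5) = -0.6315
  x_2 = (-11 - (-1)·-0.6315 - (-3)·-0.6221) / (5) = -2.6996
  x_3 = (-8 - (-3)·-0.6315 - (2.1)·-2.6996) / (7.1) = -0.5951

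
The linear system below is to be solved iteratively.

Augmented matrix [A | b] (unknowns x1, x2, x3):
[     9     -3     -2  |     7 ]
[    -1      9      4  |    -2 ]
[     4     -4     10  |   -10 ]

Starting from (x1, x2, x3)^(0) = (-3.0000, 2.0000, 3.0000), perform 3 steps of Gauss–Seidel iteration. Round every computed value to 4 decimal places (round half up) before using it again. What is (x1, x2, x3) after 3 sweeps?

(0.9150, 0.1459, -1.3076)

Iteration 1:
  x1 = (7 - (-3)·2.0000 - (-2)·3.0000) / (9) = 2.1111
  x2 = (-2 - (-1)·2.1111 - (4)·3.0000) / (9) = -1.3210
  x3 = (-10 - (4)·2.1111 - (-4)·-1.3210) / (10) = -2.3728
Iteration 2:
  x1 = (7 - (-3)·-1.3210 - (-2)·-2.3728) / (9) = -0.1898
  x2 = (-2 - (-1)·-0.1898 - (4)·-2.3728) / (9) = 0.8113
  x3 = (-10 - (4)·-0.1898 - (-4)·0.8113) / (10) = -0.5996
Iteration 3:
  x1 = (7 - (-3)·0.8113 - (-2)·-0.5996) / (9) = 0.9150
  x2 = (-2 - (-1)·0.9150 - (4)·-0.5996) / (9) = 0.1459
  x3 = (-10 - (4)·0.9150 - (-4)·0.1459) / (10) = -1.3076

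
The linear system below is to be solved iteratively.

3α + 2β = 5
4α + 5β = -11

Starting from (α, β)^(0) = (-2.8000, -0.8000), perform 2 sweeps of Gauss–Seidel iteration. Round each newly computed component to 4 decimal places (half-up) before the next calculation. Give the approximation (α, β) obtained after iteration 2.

Iteration 1:
  α = (5 - (2)·-0.8000) / (3) = 2.2000
  β = (-11 - (4)·2.2000) / (5) = -3.9600
Iteration 2:
  α = (5 - (2)·-3.9600) / (3) = 4.3067
  β = (-11 - (4)·4.3067) / (5) = -5.6454

(4.3067, -5.6454)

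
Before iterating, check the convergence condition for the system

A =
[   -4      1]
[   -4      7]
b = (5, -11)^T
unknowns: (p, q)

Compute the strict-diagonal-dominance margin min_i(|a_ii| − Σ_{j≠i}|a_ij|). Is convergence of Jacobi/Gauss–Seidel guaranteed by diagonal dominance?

3

row 1: |-4| − (1) = 3
row 2: |7| − (4) = 3
minimum over rows = 3 → strictly diagonally dominant (convergence guaranteed)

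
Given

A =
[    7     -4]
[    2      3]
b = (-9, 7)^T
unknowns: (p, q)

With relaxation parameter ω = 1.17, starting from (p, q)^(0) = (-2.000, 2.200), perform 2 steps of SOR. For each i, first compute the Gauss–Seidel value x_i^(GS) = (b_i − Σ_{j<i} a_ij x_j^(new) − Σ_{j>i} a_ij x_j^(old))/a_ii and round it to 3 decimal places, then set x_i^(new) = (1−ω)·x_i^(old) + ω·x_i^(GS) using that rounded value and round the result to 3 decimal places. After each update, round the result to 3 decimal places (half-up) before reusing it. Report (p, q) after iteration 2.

(-0.141, 2.480)

Iteration 1:
  p: GS value = (-9 - (-4)·2.200) / (7) = -0.029;  p ← (1−ω)·-2.000 + ω·-0.029 = 0.306
  q: GS value = (7 - (2)·0.306) / (3) = 2.129;  q ← (1−ω)·2.200 + ω·2.129 = 2.117
Iteration 2:
  p: GS value = (-9 - (-4)·2.117) / (7) = -0.076;  p ← (1−ω)·0.306 + ω·-0.076 = -0.141
  q: GS value = (7 - (2)·-0.141) / (3) = 2.427;  q ← (1−ω)·2.117 + ω·2.427 = 2.480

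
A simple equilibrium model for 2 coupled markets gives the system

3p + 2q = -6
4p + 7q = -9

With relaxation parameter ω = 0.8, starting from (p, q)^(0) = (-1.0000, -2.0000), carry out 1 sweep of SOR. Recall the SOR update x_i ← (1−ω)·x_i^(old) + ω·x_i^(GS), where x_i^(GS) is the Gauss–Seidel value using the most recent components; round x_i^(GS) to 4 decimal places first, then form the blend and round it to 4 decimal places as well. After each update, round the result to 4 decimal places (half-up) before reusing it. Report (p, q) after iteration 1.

(-0.7334, -1.0933)

Iteration 1:
  p: GS value = (-6 - (2)·-2.0000) / (3) = -0.6667;  p ← (1−ω)·-1.0000 + ω·-0.6667 = -0.7334
  q: GS value = (-9 - (4)·-0.7334) / (7) = -0.8666;  q ← (1−ω)·-2.0000 + ω·-0.8666 = -1.0933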